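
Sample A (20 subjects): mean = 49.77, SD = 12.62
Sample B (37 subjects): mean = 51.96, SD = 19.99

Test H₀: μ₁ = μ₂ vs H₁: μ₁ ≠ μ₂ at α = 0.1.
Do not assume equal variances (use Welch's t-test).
Welch's two-sample t-test:
H₀: μ₁ = μ₂
H₁: μ₁ ≠ μ₂
s₁²/n₁ = 12.62²/20 = 7.9632,  s₂²/n₂ = 19.99²/37 = 10.8000
SE = √(s₁²/n₁ + s₂²/n₂) = √(7.9632 + 10.8000) = 4.3317
df (Welch-Satterthwaite) = (s₁²/n₁ + s₂²/n₂)² / [(s₁²/n₁)²/(n₁-1) + (s₂²/n₂)²/(n₂-1)] ≈ 53.52
t = (x̄₁ - x̄₂) / SE = (49.77 - 51.96) / 4.3317 = -2.19 / 4.3317 = -0.506
p-value = 0.6152

Since p-value > α = 0.1, we fail to reject H₀.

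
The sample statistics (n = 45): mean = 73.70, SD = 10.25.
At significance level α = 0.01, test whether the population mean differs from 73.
One-sample t-test:
H₀: μ = 73
H₁: μ ≠ 73
df = n - 1 = 44
t = (x̄ - μ₀) / (s/√n) = (73.70 - 73) / (10.25/√45) = 0.458
p-value = 0.6491

Since p-value > α = 0.01, we fail to reject H₀.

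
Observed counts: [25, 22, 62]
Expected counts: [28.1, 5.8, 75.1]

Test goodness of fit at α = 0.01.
Chi-square goodness of fit test:
H₀: observed counts match expected distribution
H₁: observed counts differ from expected distribution
df = k - 1 = 2
χ² = Σ(O - E)²/E
   = (25 - 28.1)²/28.1 + (22 - 5.8)²/5.8 + (62 - 75.1)²/75.1
   = 0.342 + 45.248 + 2.285
   = 47.88
p-value < 0.0001

Since p-value < α = 0.01, we reject H₀.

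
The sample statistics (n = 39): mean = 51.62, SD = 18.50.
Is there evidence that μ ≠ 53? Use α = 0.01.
One-sample t-test:
H₀: μ = 53
H₁: μ ≠ 53
df = n - 1 = 38
t = (x̄ - μ₀) / (s/√n) = (51.62 - 53) / (18.50/√39) = -0.466
p-value = 0.6440

Since p-value > α = 0.01, we fail to reject H₀.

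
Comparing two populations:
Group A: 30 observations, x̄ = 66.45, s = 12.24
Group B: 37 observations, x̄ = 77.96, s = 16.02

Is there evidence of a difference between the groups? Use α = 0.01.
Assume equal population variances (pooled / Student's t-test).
Student's two-sample t-test (equal variances):
H₀: μ₁ = μ₂
H₁: μ₁ ≠ μ₂
df = n₁ + n₂ - 2 = 65
Pooled variance s_p² = [(n₁-1)s₁² + (n₂-1)s₂²] / (n₁ + n₂ - 2) = [(29)(12.24²) + (36)(16.02²)] / 65 = 208.9810
SE = √(s_p²(1/n₁ + 1/n₂)) = √(208.9810 × (1/30 + 1/37)) = 3.5516
t = (x̄₁ - x̄₂) / SE = (66.45 - 77.96) / 3.5516 = -11.51 / 3.5516 = -3.241
p-value = 0.0019

Since p-value < α = 0.01, we reject H₀.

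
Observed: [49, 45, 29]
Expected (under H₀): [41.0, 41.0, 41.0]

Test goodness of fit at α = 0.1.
Chi-square goodness of fit test:
H₀: observed counts match expected distribution
H₁: observed counts differ from expected distribution
df = k - 1 = 2
χ² = Σ(O - E)²/E
   = (49 - 41.0)²/41.0 + (45 - 41.0)²/41.0 + (29 - 41.0)²/41.0
   = 1.561 + 0.390 + 3.512
   = 5.46
p-value = 0.0651

Since p-value < α = 0.1, we reject H₀.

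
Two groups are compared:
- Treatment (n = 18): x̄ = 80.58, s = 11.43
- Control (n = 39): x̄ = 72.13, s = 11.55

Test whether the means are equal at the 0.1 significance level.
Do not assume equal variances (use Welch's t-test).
Welch's two-sample t-test:
H₀: μ₁ = μ₂
H₁: μ₁ ≠ μ₂
s₁²/n₁ = 11.43²/18 = 7.2581,  s₂²/n₂ = 11.55²/39 = 3.4206
SE = √(s₁²/n₁ + s₂²/n₂) = √(7.2581 + 3.4206) = 3.2678
df (Welch-Satterthwaite) = (s₁²/n₁ + s₂²/n₂)² / [(s₁²/n₁)²/(n₁-1) + (s₂²/n₂)²/(n₂-1)] ≈ 33.47
t = (x̄₁ - x̄₂) / SE = (80.58 - 72.13) / 3.2678 = 8.45 / 3.2678 = 2.586
p-value = 0.0142

Since p-value < α = 0.1, we reject H₀.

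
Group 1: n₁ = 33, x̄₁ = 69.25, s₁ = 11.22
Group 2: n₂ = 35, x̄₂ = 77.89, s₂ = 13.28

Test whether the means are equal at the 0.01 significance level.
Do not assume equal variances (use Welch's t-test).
Welch's two-sample t-test:
H₀: μ₁ = μ₂
H₁: μ₁ ≠ μ₂
s₁²/n₁ = 11.22²/33 = 3.8148,  s₂²/n₂ = 13.28²/35 = 5.0388
SE = √(s₁²/n₁ + s₂²/n₂) = √(3.8148 + 5.0388) = 2.9755
df (Welch-Satterthwaite) = (s₁²/n₁ + s₂²/n₂)² / [(s₁²/n₁)²/(n₁-1) + (s₂²/n₂)²/(n₂-1)] ≈ 65.24
t = (x̄₁ - x̄₂) / SE = (69.25 - 77.89) / 2.9755 = -8.64 / 2.9755 = -2.904
p-value = 0.0050

Since p-value < α = 0.01, we reject H₀.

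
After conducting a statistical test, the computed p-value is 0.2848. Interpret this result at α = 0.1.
Since p = 0.2848 > α = 0.1, fail to reject H₀.
There is insufficient evidence to reject the null hypothesis; the result is not statistically significant at the 0.1 level.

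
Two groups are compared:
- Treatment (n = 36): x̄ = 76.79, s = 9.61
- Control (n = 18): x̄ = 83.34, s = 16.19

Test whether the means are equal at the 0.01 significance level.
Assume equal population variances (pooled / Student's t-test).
Student's two-sample t-test (equal variances):
H₀: μ₁ = μ₂
H₁: μ₁ ≠ μ₂
df = n₁ + n₂ - 2 = 52
Pooled variance s_p² = [(n₁-1)s₁² + (n₂-1)s₂²] / (n₁ + n₂ - 2) = [(35)(9.61²) + (17)(16.19²)] / 52 = 147.8519
SE = √(s_p²(1/n₁ + 1/n₂)) = √(147.8519 × (1/36 + 1/18)) = 3.5101
t = (x̄₁ - x̄₂) / SE = (76.79 - 83.34) / 3.5101 = -6.55 / 3.5101 = -1.866
p-value = 0.0677

Since p-value > α = 0.01, we fail to reject H₀.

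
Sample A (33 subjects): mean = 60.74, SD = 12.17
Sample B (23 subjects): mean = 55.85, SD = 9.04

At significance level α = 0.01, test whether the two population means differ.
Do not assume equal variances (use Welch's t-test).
Welch's two-sample t-test:
H₀: μ₁ = μ₂
H₁: μ₁ ≠ μ₂
s₁²/n₁ = 12.17²/33 = 4.4881,  s₂²/n₂ = 9.04²/23 = 3.5531
SE = √(s₁²/n₁ + s₂²/n₂) = √(4.4881 + 3.5531) = 2.8357
df (Welch-Satterthwaite) = (s₁²/n₁ + s₂²/n₂)² / [(s₁²/n₁)²/(n₁-1) + (s₂²/n₂)²/(n₂-1)] ≈ 53.74
t = (x̄₁ - x̄₂) / SE = (60.74 - 55.85) / 2.8357 = 4.89 / 2.8357 = 1.724
p-value = 0.0904

Since p-value > α = 0.01, we fail to reject H₀.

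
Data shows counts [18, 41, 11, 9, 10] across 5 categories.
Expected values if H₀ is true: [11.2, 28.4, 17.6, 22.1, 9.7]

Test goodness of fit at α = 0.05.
Chi-square goodness of fit test:
H₀: observed counts match expected distribution
H₁: observed counts differ from expected distribution
df = k - 1 = 4
χ² = Σ(O - E)²/E
   = (18 - 11.2)²/11.2 + (41 - 28.4)²/28.4 + (11 - 17.6)²/17.6 + (9 - 22.1)²/22.1 + (10 - 9.7)²/9.7
   = 4.129 + 5.590 + 2.475 + 7.765 + 0.009
   = 19.97
p-value = 0.0005

Since p-value < α = 0.05, we reject H₀.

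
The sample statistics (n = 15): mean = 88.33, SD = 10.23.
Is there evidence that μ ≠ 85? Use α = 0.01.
One-sample t-test:
H₀: μ = 85
H₁: μ ≠ 85
df = n - 1 = 14
t = (x̄ - μ₀) / (s/√n) = (88.33 - 85) / (10.23/√15) = 1.261
p-value = 0.2280

Since p-value > α = 0.01, we fail to reject H₀.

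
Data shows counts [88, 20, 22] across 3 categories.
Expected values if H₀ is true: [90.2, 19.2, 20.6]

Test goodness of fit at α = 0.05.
Chi-square goodness of fit test:
H₀: observed counts match expected distribution
H₁: observed counts differ from expected distribution
df = k - 1 = 2
χ² = Σ(O - E)²/E
   = (88 - 90.2)²/90.2 + (20 - 19.2)²/19.2 + (22 - 20.6)²/20.6
   = 0.054 + 0.033 + 0.095
   = 0.18
p-value = 0.9130

Since p-value > α = 0.05, we fail to reject H₀.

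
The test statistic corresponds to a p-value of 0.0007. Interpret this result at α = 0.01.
Since p = 0.0007 < α = 0.01, reject H₀.
There is sufficient evidence to reject the null hypothesis; the result is statistically significant at the 0.01 level.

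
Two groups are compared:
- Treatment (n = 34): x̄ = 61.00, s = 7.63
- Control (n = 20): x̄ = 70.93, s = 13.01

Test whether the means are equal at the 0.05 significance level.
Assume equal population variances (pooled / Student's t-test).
Student's two-sample t-test (equal variances):
H₀: μ₁ = μ₂
H₁: μ₁ ≠ μ₂
df = n₁ + n₂ - 2 = 52
Pooled variance s_p² = [(n₁-1)s₁² + (n₂-1)s₂²] / (n₁ + n₂ - 2) = [(33)(7.63²) + (19)(13.01²)] / 52 = 98.7904
SE = √(s_p²(1/n₁ + 1/n₂)) = √(98.7904 × (1/34 + 1/20)) = 2.8009
t = (x̄₁ - x̄₂) / SE = (61.00 - 70.93) / 2.8009 = -9.93 / 2.8009 = -3.545
p-value = 0.0008

Since p-value < α = 0.05, we reject H₀.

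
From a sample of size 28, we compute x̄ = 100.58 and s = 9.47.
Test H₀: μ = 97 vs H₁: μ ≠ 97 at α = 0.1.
One-sample t-test:
H₀: μ = 97
H₁: μ ≠ 97
df = n - 1 = 27
t = (x̄ - μ₀) / (s/√n) = (100.58 - 97) / (9.47/√28) = 2.000
p-value = 0.0556

Since p-value < α = 0.1, we reject H₀.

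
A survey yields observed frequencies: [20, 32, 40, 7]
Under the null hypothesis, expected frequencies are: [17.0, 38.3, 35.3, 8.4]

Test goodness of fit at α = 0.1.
Chi-square goodness of fit test:
H₀: observed counts match expected distribution
H₁: observed counts differ from expected distribution
df = k - 1 = 3
χ² = Σ(O - E)²/E
   = (20 - 17.0)²/17.0 + (32 - 38.3)²/38.3 + (40 - 35.3)²/35.3 + (7 - 8.4)²/8.4
   = 0.529 + 1.036 + 0.626 + 0.233
   = 2.42
p-value = 0.4890

Since p-value > α = 0.1, we fail to reject H₀.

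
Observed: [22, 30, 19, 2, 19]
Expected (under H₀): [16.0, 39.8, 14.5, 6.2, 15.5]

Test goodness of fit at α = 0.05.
Chi-square goodness of fit test:
H₀: observed counts match expected distribution
H₁: observed counts differ from expected distribution
df = k - 1 = 4
χ² = Σ(O - E)²/E
   = (22 - 16.0)²/16.0 + (30 - 39.8)²/39.8 + (19 - 14.5)²/14.5 + (2 - 6.2)²/6.2 + (19 - 15.5)²/15.5
   = 2.250 + 2.413 + 1.397 + 2.845 + 0.790
   = 9.70
p-value = 0.0459

Since p-value < α = 0.05, we reject H₀.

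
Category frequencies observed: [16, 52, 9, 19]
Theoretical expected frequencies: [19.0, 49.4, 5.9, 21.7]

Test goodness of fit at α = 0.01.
Chi-square goodness of fit test:
H₀: observed counts match expected distribution
H₁: observed counts differ from expected distribution
df = k - 1 = 3
χ² = Σ(O - E)²/E
   = (16 - 19.0)²/19.0 + (52 - 49.4)²/49.4 + (9 - 5.9)²/5.9 + (19 - 21.7)²/21.7
   = 0.474 + 0.137 + 1.629 + 0.336
   = 2.58
p-value = 0.4618

Since p-value > α = 0.01, we fail to reject H₀.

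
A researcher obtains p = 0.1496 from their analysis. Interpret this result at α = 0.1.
Since p = 0.1496 > α = 0.1, fail to reject H₀.
There is insufficient evidence to reject the null hypothesis; the result is not statistically significant at the 0.1 level.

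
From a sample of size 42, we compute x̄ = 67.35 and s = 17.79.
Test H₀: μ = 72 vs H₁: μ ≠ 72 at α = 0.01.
One-sample t-test:
H₀: μ = 72
H₁: μ ≠ 72
df = n - 1 = 41
t = (x̄ - μ₀) / (s/√n) = (67.35 - 72) / (17.79/√42) = -1.694
p-value = 0.0979

Since p-value > α = 0.01, we fail to reject H₀.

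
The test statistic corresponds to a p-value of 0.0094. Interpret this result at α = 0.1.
Since p = 0.0094 < α = 0.1, reject H₀.
There is sufficient evidence to reject the null hypothesis; the result is statistically significant at the 0.1 level.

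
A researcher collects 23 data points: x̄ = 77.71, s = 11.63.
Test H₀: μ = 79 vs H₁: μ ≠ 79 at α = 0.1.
One-sample t-test:
H₀: μ = 79
H₁: μ ≠ 79
df = n - 1 = 22
t = (x̄ - μ₀) / (s/√n) = (77.71 - 79) / (11.63/√23) = -0.532
p-value = 0.6001

Since p-value > α = 0.1, we fail to reject H₀.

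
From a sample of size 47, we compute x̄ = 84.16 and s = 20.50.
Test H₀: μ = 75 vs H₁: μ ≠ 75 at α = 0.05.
One-sample t-test:
H₀: μ = 75
H₁: μ ≠ 75
df = n - 1 = 46
t = (x̄ - μ₀) / (s/√n) = (84.16 - 75) / (20.50/√47) = 3.063
p-value = 0.0037

Since p-value < α = 0.05, we reject H₀.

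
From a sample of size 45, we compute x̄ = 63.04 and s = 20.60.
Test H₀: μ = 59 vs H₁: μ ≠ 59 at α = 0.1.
One-sample t-test:
H₀: μ = 59
H₁: μ ≠ 59
df = n - 1 = 44
t = (x̄ - μ₀) / (s/√n) = (63.04 - 59) / (20.60/√45) = 1.316
p-value = 0.1951

Since p-value > α = 0.1, we fail to reject H₀.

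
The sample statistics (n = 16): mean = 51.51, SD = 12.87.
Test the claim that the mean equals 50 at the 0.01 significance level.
One-sample t-test:
H₀: μ = 50
H₁: μ ≠ 50
df = n - 1 = 15
t = (x̄ - μ₀) / (s/√n) = (51.51 - 50) / (12.87/√16) = 0.469
p-value = 0.6456

Since p-value > α = 0.01, we fail to reject H₀.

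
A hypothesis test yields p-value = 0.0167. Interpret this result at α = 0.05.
Since p = 0.0167 < α = 0.05, reject H₀.
There is sufficient evidence to reject the null hypothesis; the result is statistically significant at the 0.05 level.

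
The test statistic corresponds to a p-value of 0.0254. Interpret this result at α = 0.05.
Since p = 0.0254 < α = 0.05, reject H₀.
There is sufficient evidence to reject the null hypothesis; the result is statistically significant at the 0.05 level.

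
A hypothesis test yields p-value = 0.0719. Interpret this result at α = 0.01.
Since p = 0.0719 > α = 0.01, fail to reject H₀.
There is insufficient evidence to reject the null hypothesis; the result is not statistically significant at the 0.01 level.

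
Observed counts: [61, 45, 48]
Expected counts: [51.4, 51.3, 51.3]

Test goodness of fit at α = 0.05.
Chi-square goodness of fit test:
H₀: observed counts match expected distribution
H₁: observed counts differ from expected distribution
df = k - 1 = 2
χ² = Σ(O - E)²/E
   = (61 - 51.4)²/51.4 + (45 - 51.3)²/51.3 + (48 - 51.3)²/51.3
   = 1.793 + 0.774 + 0.212
   = 2.78
p-value = 0.2492

Since p-value > α = 0.05, we fail to reject H₀.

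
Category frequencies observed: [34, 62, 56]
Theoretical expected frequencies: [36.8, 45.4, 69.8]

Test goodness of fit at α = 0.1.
Chi-square goodness of fit test:
H₀: observed counts match expected distribution
H₁: observed counts differ from expected distribution
df = k - 1 = 2
χ² = Σ(O - E)²/E
   = (34 - 36.8)²/36.8 + (62 - 45.4)²/45.4 + (56 - 69.8)²/69.8
   = 0.213 + 6.070 + 2.728
   = 9.01
p-value = 0.0110

Since p-value < α = 0.1, we reject H₀.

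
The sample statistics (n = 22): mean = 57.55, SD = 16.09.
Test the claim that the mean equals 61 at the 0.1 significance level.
One-sample t-test:
H₀: μ = 61
H₁: μ ≠ 61
df = n - 1 = 21
t = (x̄ - μ₀) / (s/√n) = (57.55 - 61) / (16.09/√22) = -1.006
p-value = 0.3260

Since p-value > α = 0.1, we fail to reject H₀.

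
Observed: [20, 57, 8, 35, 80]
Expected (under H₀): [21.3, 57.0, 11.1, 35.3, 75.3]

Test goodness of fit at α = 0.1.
Chi-square goodness of fit test:
H₀: observed counts match expected distribution
H₁: observed counts differ from expected distribution
df = k - 1 = 4
χ² = Σ(O - E)²/E
   = (20 - 21.3)²/21.3 + (57 - 57.0)²/57.0 + (8 - 11.1)²/11.1 + (35 - 35.3)²/35.3 + (80 - 75.3)²/75.3
   = 0.079 + 0.000 + 0.866 + 0.003 + 0.293
   = 1.24
p-value = 0.8713

Since p-value > α = 0.1, we fail to reject H₀.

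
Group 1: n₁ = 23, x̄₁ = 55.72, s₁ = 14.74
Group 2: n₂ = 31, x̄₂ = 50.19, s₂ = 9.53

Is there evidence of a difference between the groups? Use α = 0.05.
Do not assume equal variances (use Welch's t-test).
Welch's two-sample t-test:
H₀: μ₁ = μ₂
H₁: μ₁ ≠ μ₂
s₁²/n₁ = 14.74²/23 = 9.4464,  s₂²/n₂ = 9.53²/31 = 2.9297
SE = √(s₁²/n₁ + s₂²/n₂) = √(9.4464 + 2.9297) = 3.5180
df (Welch-Satterthwaite) = (s₁²/n₁ + s₂²/n₂)² / [(s₁²/n₁)²/(n₁-1) + (s₂²/n₂)²/(n₂-1)] ≈ 35.27
t = (x̄₁ - x̄₂) / SE = (55.72 - 50.19) / 3.5180 = 5.53 / 3.5180 = 1.572
p-value = 0.1249

Since p-value > α = 0.05, we fail to reject H₀.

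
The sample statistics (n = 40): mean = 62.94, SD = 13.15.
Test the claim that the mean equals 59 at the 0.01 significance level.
One-sample t-test:
H₀: μ = 59
H₁: μ ≠ 59
df = n - 1 = 39
t = (x̄ - μ₀) / (s/√n) = (62.94 - 59) / (13.15/√40) = 1.895
p-value = 0.0655

Since p-value > α = 0.01, we fail to reject H₀.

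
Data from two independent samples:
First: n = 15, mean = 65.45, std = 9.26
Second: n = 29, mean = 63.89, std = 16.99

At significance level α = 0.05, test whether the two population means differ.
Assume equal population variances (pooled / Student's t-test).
Student's two-sample t-test (equal variances):
H₀: μ₁ = μ₂
H₁: μ₁ ≠ μ₂
df = n₁ + n₂ - 2 = 42
Pooled variance s_p² = [(n₁-1)s₁² + (n₂-1)s₂²] / (n₁ + n₂ - 2) = [(14)(9.26²) + (28)(16.99²)] / 42 = 221.0226
SE = √(s_p²(1/n₁ + 1/n₂)) = √(221.0226 × (1/15 + 1/29)) = 4.7282
t = (x̄₁ - x̄₂) / SE = (65.45 - 63.89) / 4.7282 = 1.56 / 4.7282 = 0.330
p-value = 0.7431

Since p-value > α = 0.05, we fail to reject H₀.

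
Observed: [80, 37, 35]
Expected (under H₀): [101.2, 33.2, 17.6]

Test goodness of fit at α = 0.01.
Chi-square goodness of fit test:
H₀: observed counts match expected distribution
H₁: observed counts differ from expected distribution
df = k - 1 = 2
χ² = Σ(O - E)²/E
   = (80 - 101.2)²/101.2 + (37 - 33.2)²/33.2 + (35 - 17.6)²/17.6
   = 4.441 + 0.435 + 17.202
   = 22.08
p-value < 0.0001

Since p-value < α = 0.01, we reject H₀.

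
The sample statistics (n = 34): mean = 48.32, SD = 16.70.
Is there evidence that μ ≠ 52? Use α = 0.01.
One-sample t-test:
H₀: μ = 52
H₁: μ ≠ 52
df = n - 1 = 33
t = (x̄ - μ₀) / (s/√n) = (48.32 - 52) / (16.70/√34) = -1.285
p-value = 0.2078

Since p-value > α = 0.01, we fail to reject H₀.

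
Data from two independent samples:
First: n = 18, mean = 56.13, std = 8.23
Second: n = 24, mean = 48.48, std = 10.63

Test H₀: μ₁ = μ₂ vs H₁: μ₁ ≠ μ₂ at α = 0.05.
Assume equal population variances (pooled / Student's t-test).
Student's two-sample t-test (equal variances):
H₀: μ₁ = μ₂
H₁: μ₁ ≠ μ₂
df = n₁ + n₂ - 2 = 40
Pooled variance s_p² = [(n₁-1)s₁² + (n₂-1)s₂²] / (n₁ + n₂ - 2) = [(17)(8.23²) + (23)(10.63²)] / 40 = 93.7597
SE = √(s_p²(1/n₁ + 1/n₂)) = √(93.7597 × (1/18 + 1/24)) = 3.0192
t = (x̄₁ - x̄₂) / SE = (56.13 - 48.48) / 3.0192 = 7.65 / 3.0192 = 2.534
p-value = 0.0153

Since p-value < α = 0.05, we reject H₀.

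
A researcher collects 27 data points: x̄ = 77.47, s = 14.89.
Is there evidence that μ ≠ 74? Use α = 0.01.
One-sample t-test:
H₀: μ = 74
H₁: μ ≠ 74
df = n - 1 = 26
t = (x̄ - μ₀) / (s/√n) = (77.47 - 74) / (14.89/√27) = 1.211
p-value = 0.2368

Since p-value > α = 0.01, we fail to reject H₀.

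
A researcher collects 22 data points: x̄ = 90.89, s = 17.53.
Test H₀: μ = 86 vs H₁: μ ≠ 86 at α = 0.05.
One-sample t-test:
H₀: μ = 86
H₁: μ ≠ 86
df = n - 1 = 21
t = (x̄ - μ₀) / (s/√n) = (90.89 - 86) / (17.53/√22) = 1.308
p-value = 0.2049

Since p-value > α = 0.05, we fail to reject H₀.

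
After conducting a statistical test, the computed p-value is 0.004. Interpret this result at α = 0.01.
Since p = 0.004 < α = 0.01, reject H₀.
There is sufficient evidence to reject the null hypothesis; the result is statistically significant at the 0.01 level.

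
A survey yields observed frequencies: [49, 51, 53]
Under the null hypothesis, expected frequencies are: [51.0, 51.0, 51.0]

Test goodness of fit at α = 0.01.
Chi-square goodness of fit test:
H₀: observed counts match expected distribution
H₁: observed counts differ from expected distribution
df = k - 1 = 2
χ² = Σ(O - E)²/E
   = (49 - 51.0)²/51.0 + (51 - 51.0)²/51.0 + (53 - 51.0)²/51.0
   = 0.078 + 0.000 + 0.078
   = 0.16
p-value = 0.9246

Since p-value > α = 0.01, we fail to reject H₀.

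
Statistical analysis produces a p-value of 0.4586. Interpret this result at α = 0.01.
Since p = 0.4586 > α = 0.01, fail to reject H₀.
There is insufficient evidence to reject the null hypothesis; the result is not statistically significant at the 0.01 level.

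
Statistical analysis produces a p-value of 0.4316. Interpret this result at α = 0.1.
Since p = 0.4316 > α = 0.1, fail to reject H₀.
There is insufficient evidence to reject the null hypothesis; the result is not statistically significant at the 0.1 level.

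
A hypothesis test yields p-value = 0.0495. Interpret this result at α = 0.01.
Since p = 0.0495 > α = 0.01, fail to reject H₀.
There is insufficient evidence to reject the null hypothesis; the result is not statistically significant at the 0.01 level.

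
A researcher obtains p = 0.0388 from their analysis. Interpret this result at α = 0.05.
Since p = 0.0388 < α = 0.05, reject H₀.
There is sufficient evidence to reject the null hypothesis; the result is statistically significant at the 0.05 level.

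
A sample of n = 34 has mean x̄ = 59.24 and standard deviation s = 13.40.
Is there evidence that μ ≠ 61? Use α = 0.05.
One-sample t-test:
H₀: μ = 61
H₁: μ ≠ 61
df = n - 1 = 33
t = (x̄ - μ₀) / (s/√n) = (59.24 - 61) / (13.40/√34) = -0.766
p-value = 0.4492

Since p-value > α = 0.05, we fail to reject H₀.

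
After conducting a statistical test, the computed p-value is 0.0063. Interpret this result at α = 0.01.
Since p = 0.0063 < α = 0.01, reject H₀.
There is sufficient evidence to reject the null hypothesis; the result is statistically significant at the 0.01 level.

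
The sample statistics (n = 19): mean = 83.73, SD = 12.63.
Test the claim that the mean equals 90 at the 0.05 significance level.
One-sample t-test:
H₀: μ = 90
H₁: μ ≠ 90
df = n - 1 = 18
t = (x̄ - μ₀) / (s/√n) = (83.73 - 90) / (12.63/√19) = -2.164
p-value = 0.0442

Since p-value < α = 0.05, we reject H₀.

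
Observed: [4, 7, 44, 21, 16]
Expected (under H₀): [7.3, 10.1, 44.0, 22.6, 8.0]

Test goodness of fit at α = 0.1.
Chi-square goodness of fit test:
H₀: observed counts match expected distribution
H₁: observed counts differ from expected distribution
df = k - 1 = 4
χ² = Σ(O - E)²/E
   = (4 - 7.3)²/7.3 + (7 - 10.1)²/10.1 + (44 - 44.0)²/44.0 + (21 - 22.6)²/22.6 + (16 - 8.0)²/8.0
   = 1.492 + 0.951 + 0.000 + 0.113 + 8.000
   = 10.56
p-value = 0.0320

Since p-value < α = 0.1, we reject H₀.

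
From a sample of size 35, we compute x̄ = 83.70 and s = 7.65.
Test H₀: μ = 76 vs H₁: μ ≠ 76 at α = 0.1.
One-sample t-test:
H₀: μ = 76
H₁: μ ≠ 76
df = n - 1 = 34
t = (x̄ - μ₀) / (s/√n) = (83.70 - 76) / (7.65/√35) = 5.955
p-value < 0.0001

Since p-value < α = 0.1, we reject H₀.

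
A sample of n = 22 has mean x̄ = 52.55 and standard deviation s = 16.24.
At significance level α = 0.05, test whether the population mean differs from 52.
One-sample t-test:
H₀: μ = 52
H₁: μ ≠ 52
df = n - 1 = 21
t = (x̄ - μ₀) / (s/√n) = (52.55 - 52) / (16.24/√22) = 0.159
p-value = 0.8753

Since p-value > α = 0.05, we fail to reject H₀.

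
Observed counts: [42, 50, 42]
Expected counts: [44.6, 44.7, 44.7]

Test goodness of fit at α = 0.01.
Chi-square goodness of fit test:
H₀: observed counts match expected distribution
H₁: observed counts differ from expected distribution
df = k - 1 = 2
χ² = Σ(O - E)²/E
   = (42 - 44.6)²/44.6 + (50 - 44.7)²/44.7 + (42 - 44.7)²/44.7
   = 0.152 + 0.628 + 0.163
   = 0.94
p-value = 0.6240

Since p-value > α = 0.01, we fail to reject H₀.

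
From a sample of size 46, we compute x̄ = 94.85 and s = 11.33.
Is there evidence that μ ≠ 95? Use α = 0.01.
One-sample t-test:
H₀: μ = 95
H₁: μ ≠ 95
df = n - 1 = 45
t = (x̄ - μ₀) / (s/√n) = (94.85 - 95) / (11.33/√46) = -0.090
p-value = 0.9289

Since p-value > α = 0.01, we fail to reject H₀.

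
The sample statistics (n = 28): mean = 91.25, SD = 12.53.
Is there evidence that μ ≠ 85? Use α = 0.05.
One-sample t-test:
H₀: μ = 85
H₁: μ ≠ 85
df = n - 1 = 27
t = (x̄ - μ₀) / (s/√n) = (91.25 - 85) / (12.53/√28) = 2.639
p-value = 0.0136

Since p-value < α = 0.05, we reject H₀.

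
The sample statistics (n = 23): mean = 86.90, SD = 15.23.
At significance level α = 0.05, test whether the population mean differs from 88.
One-sample t-test:
H₀: μ = 88
H₁: μ ≠ 88
df = n - 1 = 22
t = (x̄ - μ₀) / (s/√n) = (86.90 - 88) / (15.23/√23) = -0.346
p-value = 0.7323

Since p-value > α = 0.05, we fail to reject H₀.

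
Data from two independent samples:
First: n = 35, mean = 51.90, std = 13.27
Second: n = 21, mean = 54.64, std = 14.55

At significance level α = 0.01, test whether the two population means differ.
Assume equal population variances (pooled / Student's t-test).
Student's two-sample t-test (equal variances):
H₀: μ₁ = μ₂
H₁: μ₁ ≠ μ₂
df = n₁ + n₂ - 2 = 54
Pooled variance s_p² = [(n₁-1)s₁² + (n₂-1)s₂²] / (n₁ + n₂ - 2) = [(34)(13.27²) + (20)(14.55²)] / 54 = 189.2816
SE = √(s_p²(1/n₁ + 1/n₂)) = √(189.2816 × (1/35 + 1/21)) = 3.7976
t = (x̄₁ - x̄₂) / SE = (51.90 - 54.64) / 3.7976 = -2.74 / 3.7976 = -0.722
p-value = 0.4737

Since p-value > α = 0.01, we fail to reject H₀.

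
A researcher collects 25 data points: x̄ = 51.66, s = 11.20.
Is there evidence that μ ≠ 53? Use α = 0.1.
One-sample t-test:
H₀: μ = 53
H₁: μ ≠ 53
df = n - 1 = 24
t = (x̄ - μ₀) / (s/√n) = (51.66 - 53) / (11.20/√25) = -0.598
p-value = 0.5553

Since p-value > α = 0.1, we fail to reject H₀.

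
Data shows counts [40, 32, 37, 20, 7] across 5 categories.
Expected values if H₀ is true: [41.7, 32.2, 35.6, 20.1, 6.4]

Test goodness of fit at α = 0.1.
Chi-square goodness of fit test:
H₀: observed counts match expected distribution
H₁: observed counts differ from expected distribution
df = k - 1 = 4
χ² = Σ(O - E)²/E
   = (40 - 41.7)²/41.7 + (32 - 32.2)²/32.2 + (37 - 35.6)²/35.6 + (20 - 20.1)²/20.1 + (7 - 6.4)²/6.4
   = 0.069 + 0.001 + 0.055 + 0.000 + 0.056
   = 0.18
p-value = 0.9961

Since p-value > α = 0.1, we fail to reject H₀.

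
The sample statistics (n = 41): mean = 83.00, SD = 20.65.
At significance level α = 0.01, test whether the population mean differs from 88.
One-sample t-test:
H₀: μ = 88
H₁: μ ≠ 88
df = n - 1 = 40
t = (x̄ - μ₀) / (s/√n) = (83.00 - 88) / (20.65/√41) = -1.550
p-value = 0.1289

Since p-value > α = 0.01, we fail to reject H₀.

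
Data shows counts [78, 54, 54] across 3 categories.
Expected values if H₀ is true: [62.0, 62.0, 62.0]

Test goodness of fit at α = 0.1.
Chi-square goodness of fit test:
H₀: observed counts match expected distribution
H₁: observed counts differ from expected distribution
df = k - 1 = 2
χ² = Σ(O - E)²/E
   = (78 - 62.0)²/62.0 + (54 - 62.0)²/62.0 + (54 - 62.0)²/62.0
   = 4.129 + 1.032 + 1.032
   = 6.19
p-value = 0.0452

Since p-value < α = 0.1, we reject H₀.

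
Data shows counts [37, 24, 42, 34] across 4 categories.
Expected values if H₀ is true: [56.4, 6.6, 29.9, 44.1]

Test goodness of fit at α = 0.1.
Chi-square goodness of fit test:
H₀: observed counts match expected distribution
H₁: observed counts differ from expected distribution
df = k - 1 = 3
χ² = Σ(O - E)²/E
   = (37 - 56.4)²/56.4 + (24 - 6.6)²/6.6 + (42 - 29.9)²/29.9 + (34 - 44.1)²/44.1
   = 6.673 + 45.873 + 4.897 + 2.313
   = 59.76
p-value < 0.0001

Since p-value < α = 0.1, we reject H₀.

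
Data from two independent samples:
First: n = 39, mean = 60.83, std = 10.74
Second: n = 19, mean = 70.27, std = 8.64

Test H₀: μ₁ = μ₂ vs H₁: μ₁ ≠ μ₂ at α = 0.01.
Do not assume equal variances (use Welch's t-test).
Welch's two-sample t-test:
H₀: μ₁ = μ₂
H₁: μ₁ ≠ μ₂
s₁²/n₁ = 10.74²/39 = 2.9576,  s₂²/n₂ = 8.64²/19 = 3.9289
SE = √(s₁²/n₁ + s₂²/n₂) = √(2.9576 + 3.9289) = 2.6242
df (Welch-Satterthwaite) = (s₁²/n₁ + s₂²/n₂)² / [(s₁²/n₁)²/(n₁-1) + (s₂²/n₂)²/(n₂-1)] ≈ 43.60
t = (x̄₁ - x̄₂) / SE = (60.83 - 70.27) / 2.6242 = -9.44 / 2.6242 = -3.597
p-value = 0.0008

Since p-value < α = 0.01, we reject H₀.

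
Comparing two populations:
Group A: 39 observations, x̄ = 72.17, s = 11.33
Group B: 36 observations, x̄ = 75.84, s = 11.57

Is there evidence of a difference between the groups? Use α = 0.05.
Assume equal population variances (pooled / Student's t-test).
Student's two-sample t-test (equal variances):
H₀: μ₁ = μ₂
H₁: μ₁ ≠ μ₂
df = n₁ + n₂ - 2 = 73
Pooled variance s_p² = [(n₁-1)s₁² + (n₂-1)s₂²] / (n₁ + n₂ - 2) = [(38)(11.33²) + (35)(11.57²)] / 73 = 131.0040
SE = √(s_p²(1/n₁ + 1/n₂)) = √(131.0040 × (1/39 + 1/36)) = 2.6454
t = (x̄₁ - x̄₂) / SE = (72.17 - 75.84) / 2.6454 = -3.67 / 2.6454 = -1.387
p-value = 0.1696

Since p-value > α = 0.05, we fail to reject H₀.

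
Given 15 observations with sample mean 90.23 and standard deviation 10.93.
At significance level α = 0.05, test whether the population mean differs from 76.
One-sample t-test:
H₀: μ = 76
H₁: μ ≠ 76
df = n - 1 = 14
t = (x̄ - μ₀) / (s/√n) = (90.23 - 76) / (10.93/√15) = 5.042
p-value = 0.0002

Since p-value < α = 0.05, we reject H₀.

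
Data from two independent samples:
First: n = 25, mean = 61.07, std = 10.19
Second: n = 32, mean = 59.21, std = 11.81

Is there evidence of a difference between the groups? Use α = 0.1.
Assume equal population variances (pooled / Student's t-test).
Student's two-sample t-test (equal variances):
H₀: μ₁ = μ₂
H₁: μ₁ ≠ μ₂
df = n₁ + n₂ - 2 = 55
Pooled variance s_p² = [(n₁-1)s₁² + (n₂-1)s₂²] / (n₁ + n₂ - 2) = [(24)(10.19²) + (31)(11.81²)] / 55 = 123.9241
SE = √(s_p²(1/n₁ + 1/n₂)) = √(123.9241 × (1/25 + 1/32)) = 2.9715
t = (x̄₁ - x̄₂) / SE = (61.07 - 59.21) / 2.9715 = 1.86 / 2.9715 = 0.626
p-value = 0.5339

Since p-value > α = 0.1, we fail to reject H₀.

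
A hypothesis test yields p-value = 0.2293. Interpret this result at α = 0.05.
Since p = 0.2293 > α = 0.05, fail to reject H₀.
There is insufficient evidence to reject the null hypothesis; the result is not statistically significant at the 0.05 level.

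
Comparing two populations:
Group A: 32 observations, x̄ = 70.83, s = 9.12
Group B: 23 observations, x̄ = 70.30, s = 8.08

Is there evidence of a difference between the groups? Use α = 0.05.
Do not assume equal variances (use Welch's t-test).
Welch's two-sample t-test:
H₀: μ₁ = μ₂
H₁: μ₁ ≠ μ₂
s₁²/n₁ = 9.12²/32 = 2.5992,  s₂²/n₂ = 8.08²/23 = 2.8385
SE = √(s₁²/n₁ + s₂²/n₂) = √(2.5992 + 2.8385) = 2.3319
df (Welch-Satterthwaite) = (s₁²/n₁ + s₂²/n₂)² / [(s₁²/n₁)²/(n₁-1) + (s₂²/n₂)²/(n₂-1)] ≈ 50.62
t = (x̄₁ - x̄₂) / SE = (70.83 - 70.30) / 2.3319 = 0.53 / 2.3319 = 0.227
p-value = 0.8211

Since p-value > α = 0.05, we fail to reject H₀.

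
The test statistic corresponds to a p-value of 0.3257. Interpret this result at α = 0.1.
Since p = 0.3257 > α = 0.1, fail to reject H₀.
There is insufficient evidence to reject the null hypothesis; the result is not statistically significant at the 0.1 level.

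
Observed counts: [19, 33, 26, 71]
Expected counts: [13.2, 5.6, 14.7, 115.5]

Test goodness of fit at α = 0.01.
Chi-square goodness of fit test:
H₀: observed counts match expected distribution
H₁: observed counts differ from expected distribution
df = k - 1 = 3
χ² = Σ(O - E)²/E
   = (19 - 13.2)²/13.2 + (33 - 5.6)²/5.6 + (26 - 14.7)²/14.7 + (71 - 115.5)²/115.5
   = 2.548 + 134.064 + 8.686 + 17.145
   = 162.44
p-value < 0.0001

Since p-value < α = 0.01, we reject H₀.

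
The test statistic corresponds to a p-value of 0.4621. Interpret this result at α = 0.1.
Since p = 0.4621 > α = 0.1, fail to reject H₀.
There is insufficient evidence to reject the null hypothesis; the result is not statistically significant at the 0.1 level.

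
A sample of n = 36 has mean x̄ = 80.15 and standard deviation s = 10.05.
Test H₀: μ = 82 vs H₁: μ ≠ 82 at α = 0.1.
One-sample t-test:
H₀: μ = 82
H₁: μ ≠ 82
df = n - 1 = 35
t = (x̄ - μ₀) / (s/√n) = (80.15 - 82) / (10.05/√36) = -1.104
p-value = 0.2769

Since p-value > α = 0.1, we fail to reject H₀.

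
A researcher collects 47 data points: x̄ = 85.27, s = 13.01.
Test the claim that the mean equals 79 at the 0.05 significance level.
One-sample t-test:
H₀: μ = 79
H₁: μ ≠ 79
df = n - 1 = 46
t = (x̄ - μ₀) / (s/√n) = (85.27 - 79) / (13.01/√47) = 3.304
p-value = 0.0019

Since p-value < α = 0.05, we reject H₀.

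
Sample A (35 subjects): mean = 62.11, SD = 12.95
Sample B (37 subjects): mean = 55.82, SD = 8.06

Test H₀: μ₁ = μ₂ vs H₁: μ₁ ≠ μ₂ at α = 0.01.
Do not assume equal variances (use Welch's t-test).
Welch's two-sample t-test:
H₀: μ₁ = μ₂
H₁: μ₁ ≠ μ₂
s₁²/n₁ = 12.95²/35 = 4.7915,  s₂²/n₂ = 8.06²/37 = 1.7558
SE = √(s₁²/n₁ + s₂²/n₂) = √(4.7915 + 1.7558) = 2.5588
df (Welch-Satterthwaite) = (s₁²/n₁ + s₂²/n₂)² / [(s₁²/n₁)²/(n₁-1) + (s₂²/n₂)²/(n₂-1)] ≈ 56.34
t = (x̄₁ - x̄₂) / SE = (62.11 - 55.82) / 2.5588 = 6.29 / 2.5588 = 2.458
p-value = 0.0171

Since p-value > α = 0.01, we fail to reject H₀.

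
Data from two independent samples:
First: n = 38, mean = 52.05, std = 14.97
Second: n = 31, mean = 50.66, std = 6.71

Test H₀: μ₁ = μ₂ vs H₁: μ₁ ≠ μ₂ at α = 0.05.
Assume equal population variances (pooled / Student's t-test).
Student's two-sample t-test (equal variances):
H₀: μ₁ = μ₂
H₁: μ₁ ≠ μ₂
df = n₁ + n₂ - 2 = 67
Pooled variance s_p² = [(n₁-1)s₁² + (n₂-1)s₂²] / (n₁ + n₂ - 2) = [(37)(14.97²) + (30)(6.71²)] / 67 = 143.9173
SE = √(s_p²(1/n₁ + 1/n₂)) = √(143.9173 × (1/38 + 1/31)) = 2.9034
t = (x̄₁ - x̄₂) / SE = (52.05 - 50.66) / 2.9034 = 1.39 / 2.9034 = 0.479
p-value = 0.6337

Since p-value > α = 0.05, we fail to reject H₀.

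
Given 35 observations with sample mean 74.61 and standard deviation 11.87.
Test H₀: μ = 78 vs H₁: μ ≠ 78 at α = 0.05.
One-sample t-test:
H₀: μ = 78
H₁: μ ≠ 78
df = n - 1 = 34
t = (x̄ - μ₀) / (s/√n) = (74.61 - 78) / (11.87/√35) = -1.690
p-value = 0.1003

Since p-value > α = 0.05, we fail to reject H₀.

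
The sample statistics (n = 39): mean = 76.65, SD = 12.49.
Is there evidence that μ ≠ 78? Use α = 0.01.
One-sample t-test:
H₀: μ = 78
H₁: μ ≠ 78
df = n - 1 = 38
t = (x̄ - μ₀) / (s/√n) = (76.65 - 78) / (12.49/√39) = -0.675
p-value = 0.5038

Since p-value > α = 0.01, we fail to reject H₀.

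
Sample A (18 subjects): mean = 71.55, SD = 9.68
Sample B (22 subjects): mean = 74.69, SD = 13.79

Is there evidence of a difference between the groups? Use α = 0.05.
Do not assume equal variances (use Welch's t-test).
Welch's two-sample t-test:
H₀: μ₁ = μ₂
H₁: μ₁ ≠ μ₂
s₁²/n₁ = 9.68²/18 = 5.2057,  s₂²/n₂ = 13.79²/22 = 8.6438
SE = √(s₁²/n₁ + s₂²/n₂) = √(5.2057 + 8.6438) = 3.7215
df (Welch-Satterthwaite) = (s₁²/n₁ + s₂²/n₂)² / [(s₁²/n₁)²/(n₁-1) + (s₂²/n₂)²/(n₂-1)] ≈ 37.23
t = (x̄₁ - x̄₂) / SE = (71.55 - 74.69) / 3.7215 = -3.14 / 3.7215 = -0.844
p-value = 0.4042

Since p-value > α = 0.05, we fail to reject H₀.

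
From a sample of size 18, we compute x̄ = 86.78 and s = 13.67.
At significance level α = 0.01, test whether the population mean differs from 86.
One-sample t-test:
H₀: μ = 86
H₁: μ ≠ 86
df = n - 1 = 17
t = (x̄ - μ₀) / (s/√n) = (86.78 - 86) / (13.67/√18) = 0.242
p-value = 0.8116

Since p-value > α = 0.01, we fail to reject H₀.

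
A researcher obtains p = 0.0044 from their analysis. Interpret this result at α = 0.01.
Since p = 0.0044 < α = 0.01, reject H₀.
There is sufficient evidence to reject the null hypothesis; the result is statistically significant at the 0.01 level.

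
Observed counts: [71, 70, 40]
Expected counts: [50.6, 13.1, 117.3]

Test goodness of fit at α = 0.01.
Chi-square goodness of fit test:
H₀: observed counts match expected distribution
H₁: observed counts differ from expected distribution
df = k - 1 = 2
χ² = Σ(O - E)²/E
   = (71 - 50.6)²/50.6 + (70 - 13.1)²/13.1 + (40 - 117.3)²/117.3
   = 8.225 + 247.146 + 50.940
   = 306.31
p-value < 0.0001

Since p-value < α = 0.01, we reject H₀.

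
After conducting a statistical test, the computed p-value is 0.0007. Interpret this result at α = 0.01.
Since p = 0.0007 < α = 0.01, reject H₀.
There is sufficient evidence to reject the null hypothesis; the result is statistically significant at the 0.01 level.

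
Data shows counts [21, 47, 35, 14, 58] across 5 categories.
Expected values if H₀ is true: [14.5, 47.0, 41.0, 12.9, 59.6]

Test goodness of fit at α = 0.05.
Chi-square goodness of fit test:
H₀: observed counts match expected distribution
H₁: observed counts differ from expected distribution
df = k - 1 = 4
χ² = Σ(O - E)²/E
   = (21 - 14.5)²/14.5 + (47 - 47.0)²/47.0 + (35 - 41.0)²/41.0 + (14 - 12.9)²/12.9 + (58 - 59.6)²/59.6
   = 2.914 + 0.000 + 0.878 + 0.094 + 0.043
   = 3.93
p-value = 0.4158

Since p-value > α = 0.05, we fail to reject H₀.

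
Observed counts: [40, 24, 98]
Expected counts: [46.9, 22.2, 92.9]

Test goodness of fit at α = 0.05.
Chi-square goodness of fit test:
H₀: observed counts match expected distribution
H₁: observed counts differ from expected distribution
df = k - 1 = 2
χ² = Σ(O - E)²/E
   = (40 - 46.9)²/46.9 + (24 - 22.2)²/22.2 + (98 - 92.9)²/92.9
   = 1.015 + 0.146 + 0.280
   = 1.44
p-value = 0.4865

Since p-value > α = 0.05, we fail to reject H₀.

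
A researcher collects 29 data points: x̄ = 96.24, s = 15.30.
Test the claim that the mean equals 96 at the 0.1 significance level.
One-sample t-test:
H₀: μ = 96
H₁: μ ≠ 96
df = n - 1 = 28
t = (x̄ - μ₀) / (s/√n) = (96.24 - 96) / (15.30/√29) = 0.084
p-value = 0.9333

Since p-value > α = 0.1, we fail to reject H₀.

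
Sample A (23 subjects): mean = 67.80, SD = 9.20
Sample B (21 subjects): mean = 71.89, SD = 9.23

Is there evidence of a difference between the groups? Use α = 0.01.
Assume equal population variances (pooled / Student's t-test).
Student's two-sample t-test (equal variances):
H₀: μ₁ = μ₂
H₁: μ₁ ≠ μ₂
df = n₁ + n₂ - 2 = 42
Pooled variance s_p² = [(n₁-1)s₁² + (n₂-1)s₂²] / (n₁ + n₂ - 2) = [(22)(9.20²) + (20)(9.23²)] / 42 = 84.9033
SE = √(s_p²(1/n₁ + 1/n₂)) = √(84.9033 × (1/23 + 1/21)) = 2.7811
t = (x̄₁ - x̄₂) / SE = (67.80 - 71.89) / 2.7811 = -4.09 / 2.7811 = -1.471
p-value = 0.1488

Since p-value > α = 0.01, we fail to reject H₀.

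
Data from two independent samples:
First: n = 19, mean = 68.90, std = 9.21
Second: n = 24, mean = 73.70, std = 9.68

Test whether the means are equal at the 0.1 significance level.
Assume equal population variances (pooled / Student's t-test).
Student's two-sample t-test (equal variances):
H₀: μ₁ = μ₂
H₁: μ₁ ≠ μ₂
df = n₁ + n₂ - 2 = 41
Pooled variance s_p² = [(n₁-1)s₁² + (n₂-1)s₂²] / (n₁ + n₂ - 2) = [(18)(9.21²) + (23)(9.68²)] / 41 = 89.8046
SE = √(s_p²(1/n₁ + 1/n₂)) = √(89.8046 × (1/19 + 1/24)) = 2.9101
t = (x̄₁ - x̄₂) / SE = (68.90 - 73.70) / 2.9101 = -4.80 / 2.9101 = -1.649
p-value = 0.1067

Since p-value > α = 0.1, we fail to reject H₀.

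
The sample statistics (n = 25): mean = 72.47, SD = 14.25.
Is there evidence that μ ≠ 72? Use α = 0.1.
One-sample t-test:
H₀: μ = 72
H₁: μ ≠ 72
df = n - 1 = 24
t = (x̄ - μ₀) / (s/√n) = (72.47 - 72) / (14.25/√25) = 0.165
p-value = 0.8704

Since p-value > α = 0.1, we fail to reject H₀.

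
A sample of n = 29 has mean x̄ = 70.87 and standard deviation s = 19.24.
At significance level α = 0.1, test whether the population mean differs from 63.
One-sample t-test:
H₀: μ = 63
H₁: μ ≠ 63
df = n - 1 = 28
t = (x̄ - μ₀) / (s/√n) = (70.87 - 63) / (19.24/√29) = 2.203
p-value = 0.0360

Since p-value < α = 0.1, we reject H₀.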